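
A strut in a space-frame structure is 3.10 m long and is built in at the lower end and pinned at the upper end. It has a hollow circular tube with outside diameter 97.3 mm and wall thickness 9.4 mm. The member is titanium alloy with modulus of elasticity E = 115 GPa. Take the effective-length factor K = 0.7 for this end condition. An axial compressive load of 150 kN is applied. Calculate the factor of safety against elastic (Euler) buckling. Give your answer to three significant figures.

Inner diameter d_i = 97.3 − 2×9.4 = 78.50 mm
I = π(d_o⁴ − d_i⁴)/64 = π(97.3⁴ − 78.50⁴)/64 = 2.536×10^6 mm⁴
I = 2.536×10^6 mm⁴ = 2.536×10^-6 m⁴
Effective length L_e = K·L = 0.7 × 3.10 = 2.170 m
P_cr = π²EI / L_e² = π² × 115×10⁹ × 2.536×10^-6 / 2.170² = 6.112×10^5 N
Factor of safety n = P_cr / P = 611.18 / 150 = 4.07

n ≈ 4.07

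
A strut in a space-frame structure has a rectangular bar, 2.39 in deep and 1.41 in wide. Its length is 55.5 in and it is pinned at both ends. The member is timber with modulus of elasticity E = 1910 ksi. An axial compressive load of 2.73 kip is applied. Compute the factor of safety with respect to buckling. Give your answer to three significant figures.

n ≈ 1.25

Buckling occurs about the weak axis: I_min = h·b³/12 with b = 1.41 in (the shorter side).
I_min = 2.39×1.41³/12 = 0.5583 in⁴
Effective length L_e = K·L = 1 × 55.5 = 55.50 in
P_cr = π²EI / L_e² = π² × 1910×10³ × 0.5583 / 55.50² = 3.417×10^3 lb
Factor of safety n = P_cr / P = 3.4168 / 2.73 = 1.25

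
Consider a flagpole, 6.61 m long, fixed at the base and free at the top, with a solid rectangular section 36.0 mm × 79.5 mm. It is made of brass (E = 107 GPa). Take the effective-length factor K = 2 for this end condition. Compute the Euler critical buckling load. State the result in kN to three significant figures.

P_cr ≈ 1.87 kN

Buckling occurs about the weak axis: I_min = h·b³/12 with b = 36.0 mm (the shorter side).
I_min = 79.5×36.0³/12 = 3.091×10^5 mm⁴
I = 3.091×10^5 mm⁴ = 3.091×10^-7 m⁴
Effective length L_e = K·L = 2 × 6.61 = 13.22 m
P_cr = π²EI / L_e² = π² × 107×10⁹ × 3.091×10^-7 / 13.22² = 1.868×10^3 N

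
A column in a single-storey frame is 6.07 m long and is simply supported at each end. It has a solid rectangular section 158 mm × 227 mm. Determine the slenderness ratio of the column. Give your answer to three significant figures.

For a rectangle r_min = b/√12 = 158/√12 = 45.61 mm
L_e = K·L = 1 × 6.07 m = 6.070 m = 6070.0 mm
λ = L_e / r_min = 6070.0 / 45.61 = 133

λ ≈ 133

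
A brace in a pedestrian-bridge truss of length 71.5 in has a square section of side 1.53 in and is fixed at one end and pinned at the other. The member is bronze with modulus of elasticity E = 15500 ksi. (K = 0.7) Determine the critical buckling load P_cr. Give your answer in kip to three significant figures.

P_cr ≈ 27.9 kip

I = a⁴/12 = 1.53⁴/12 = 0.4567 in⁴
Effective length L_e = K·L = 0.7 × 71.5 = 50.05 in
P_cr = π²EI / L_e² = π² × 15500×10³ × 0.4567 / 50.05² = 2.789×10^4 lb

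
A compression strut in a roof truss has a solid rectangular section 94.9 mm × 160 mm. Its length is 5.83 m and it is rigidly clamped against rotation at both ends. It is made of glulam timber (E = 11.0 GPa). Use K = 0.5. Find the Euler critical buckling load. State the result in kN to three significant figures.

P_cr ≈ 146 kN

Buckling occurs about the weak axis: I_min = h·b³/12 with b = 94.9 mm (the shorter side).
I_min = 160×94.9³/12 = 1.140×10^7 mm⁴
I = 1.140×10^7 mm⁴ = 1.140×10^-5 m⁴
Effective length L_e = K·L = 0.5 × 5.83 = 2.915 m
P_cr = π²EI / L_e² = π² × 11.0×10⁹ × 1.140×10^-5 / 2.915² = 1.456×10^5 N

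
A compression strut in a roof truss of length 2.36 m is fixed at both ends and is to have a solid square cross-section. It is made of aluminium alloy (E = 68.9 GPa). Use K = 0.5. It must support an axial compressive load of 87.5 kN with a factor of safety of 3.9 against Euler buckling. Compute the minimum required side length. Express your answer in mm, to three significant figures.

Required P_cr = n·P = 3.9 × 87.5 = 341.2 kN
L_e = K·L = 0.5 × 2.36 = 1.180 m
Required I = P_cr·L_e²/(π²E) = 3.413×10^5 × 1.180² / (π² × 6.89×10^10) = 6.987×10^-7 m⁴
I_req = 6.987×10^5 mm⁴
Solid square: I = a⁴/12  ⇒  a = (12I)^(1/4) = (12×6.987×10^5)^(1/4) = 53.8 mm

a ≈ 53.8 mm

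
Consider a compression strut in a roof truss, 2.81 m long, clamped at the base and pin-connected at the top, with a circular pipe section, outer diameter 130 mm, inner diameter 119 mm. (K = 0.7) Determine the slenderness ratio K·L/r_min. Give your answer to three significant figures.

λ ≈ 44.6

d_o = 130 mm, d_i = 119 mm
I = π(d_o⁴ − d_i⁴)/64 = π(130⁴ − 119.0⁴)/64 = 4.176×10^6 mm⁴
A = 2.151×10^3 mm²;  r_min = √(I/A) = √(4.176×10^6/2.151×10^3) = 44.06 mm
L_e = K·L = 0.7 × 2.81 m = 1.967 m = 1967.0 mm
λ = L_e / r_min = 1967.0 / 44.06 = 44.6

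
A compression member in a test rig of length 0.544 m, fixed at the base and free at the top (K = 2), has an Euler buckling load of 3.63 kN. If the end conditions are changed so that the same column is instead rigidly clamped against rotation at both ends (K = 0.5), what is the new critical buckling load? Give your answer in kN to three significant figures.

P_cr ∝ 1/K², so P_cr,new = P_cr,old × (K_old/K_new)² = 3.63 × (2/0.5)²
= 3.63 × 16.00 = 58.1 kN

P_cr ≈ 58.1 kN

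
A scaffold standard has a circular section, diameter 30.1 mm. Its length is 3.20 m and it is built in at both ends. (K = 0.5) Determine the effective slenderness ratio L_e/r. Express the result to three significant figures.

I = πd⁴/64 = π×30.1⁴/64 = 4.029×10^4 mm⁴
A = 711.6 mm²;  r_min = √(I/A) = √(4.029×10^4/711.6) = 7.525 mm
L_e = K·L = 0.5 × 3.20 m = 1.600 m = 1600.0 mm
λ = L_e / r_min = 1600.0 / 7.525 = 213

λ ≈ 213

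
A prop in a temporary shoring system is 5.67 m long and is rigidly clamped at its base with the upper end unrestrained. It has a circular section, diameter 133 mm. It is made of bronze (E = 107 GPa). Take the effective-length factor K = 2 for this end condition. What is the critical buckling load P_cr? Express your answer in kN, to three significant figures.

I = πd⁴/64 = π×133⁴/64 = 1.536×10^7 mm⁴
I = 1.536×10^7 mm⁴ = 1.536×10^-5 m⁴
Effective length L_e = K·L = 2 × 5.67 = 11.34 m
P_cr = π²EI / L_e² = π² × 107×10⁹ × 1.536×10^-5 / 11.34² = 1.261×10^5 N

P_cr ≈ 126 kN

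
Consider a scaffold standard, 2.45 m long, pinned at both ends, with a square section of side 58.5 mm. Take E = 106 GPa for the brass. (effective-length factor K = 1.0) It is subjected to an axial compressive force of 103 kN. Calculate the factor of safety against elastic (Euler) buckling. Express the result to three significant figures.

n ≈ 1.65

I = a⁴/12 = 58.5⁴/12 = 9.760×10^5 mm⁴
I = 9.760×10^5 mm⁴ = 9.760×10^-7 m⁴
Effective length L_e = K·L = 1 × 2.45 = 2.450 m
P_cr = π²EI / L_e² = π² × 106×10⁹ × 9.760×10^-7 / 2.450² = 1.701×10^5 N
Factor of safety n = P_cr / P = 170.10 / 103 = 1.65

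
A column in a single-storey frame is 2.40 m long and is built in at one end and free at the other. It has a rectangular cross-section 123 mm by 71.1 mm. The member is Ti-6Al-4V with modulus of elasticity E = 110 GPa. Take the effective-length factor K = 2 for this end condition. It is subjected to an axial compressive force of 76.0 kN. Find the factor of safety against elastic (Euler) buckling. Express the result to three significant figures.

n ≈ 2.28

Buckling occurs about the weak axis: I_min = h·b³/12 with b = 71.1 mm (the shorter side).
I_min = 123×71.1³/12 = 3.684×10^6 mm⁴
I = 3.684×10^6 mm⁴ = 3.684×10^-6 m⁴
Effective length L_e = K·L = 2 × 2.40 = 4.800 m
P_cr = π²EI / L_e² = π² × 110×10⁹ × 3.684×10^-6 / 4.800² = 1.736×10^5 N
Factor of safety n = P_cr / P = 173.60 / 76.0 = 2.28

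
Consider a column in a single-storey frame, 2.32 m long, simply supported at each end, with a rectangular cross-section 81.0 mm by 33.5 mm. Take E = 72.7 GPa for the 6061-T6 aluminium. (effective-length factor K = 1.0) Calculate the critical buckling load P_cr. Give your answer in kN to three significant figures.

P_cr ≈ 33.8 kN

Buckling occurs about the weak axis: I_min = h·b³/12 with b = 33.5 mm (the shorter side).
I_min = 81.0×33.5³/12 = 2.538×10^5 mm⁴
I = 2.538×10^5 mm⁴ = 2.538×10^-7 m⁴
Effective length L_e = K·L = 1 × 2.32 = 2.320 m
P_cr = π²EI / L_e² = π² × 72.7×10⁹ × 2.538×10^-7 / 2.320² = 3.383×10^4 N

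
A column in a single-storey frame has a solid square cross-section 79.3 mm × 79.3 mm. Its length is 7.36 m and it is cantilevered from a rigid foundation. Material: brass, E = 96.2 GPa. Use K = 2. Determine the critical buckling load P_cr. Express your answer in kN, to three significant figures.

P_cr ≈ 14.4 kN

I = a⁴/12 = 79.3⁴/12 = 3.295×10^6 mm⁴
I = 3.295×10^6 mm⁴ = 3.295×10^-6 m⁴
Effective length L_e = K·L = 2 × 7.36 = 14.72 m
P_cr = π²EI / L_e² = π² × 96.2×10⁹ × 3.295×10^-6 / 14.72² = 1.444×10^4 N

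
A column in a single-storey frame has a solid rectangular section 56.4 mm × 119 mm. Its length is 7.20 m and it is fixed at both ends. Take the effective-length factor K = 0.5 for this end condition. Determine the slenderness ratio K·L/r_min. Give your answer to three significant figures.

λ ≈ 221

For a rectangle r_min = b/√12 = 56.4/√12 = 16.28 mm
L_e = K·L = 0.5 × 7.20 m = 3.600 m = 3600.0 mm
λ = L_e / r_min = 3600.0 / 16.28 = 221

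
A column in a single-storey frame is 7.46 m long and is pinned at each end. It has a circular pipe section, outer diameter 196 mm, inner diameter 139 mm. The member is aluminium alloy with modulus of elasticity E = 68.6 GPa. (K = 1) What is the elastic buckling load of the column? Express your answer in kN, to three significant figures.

d_o = 196 mm, d_i = 139 mm
I = π(d_o⁴ − d_i⁴)/64 = π(196⁴ − 139.0⁴)/64 = 5.412×10^7 mm⁴
I = 5.412×10^7 mm⁴ = 5.412×10^-5 m⁴
Effective length L_e = K·L = 1 × 7.46 = 7.460 m
P_cr = π²EI / L_e² = π² × 68.6×10⁹ × 5.412×10^-5 / 7.460² = 6.584×10^5 N

P_cr ≈ 658 kN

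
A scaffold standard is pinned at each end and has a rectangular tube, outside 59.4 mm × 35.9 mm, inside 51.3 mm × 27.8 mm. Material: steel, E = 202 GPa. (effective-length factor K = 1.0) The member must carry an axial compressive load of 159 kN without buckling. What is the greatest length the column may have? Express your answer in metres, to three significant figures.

L_max ≈ 1.31 m

Weak-axis I_min = (h_o·b_o³ − h_i·b_i³)/12 with b_o = 35.9, b_i = 27.80 mm (shorter outer/inner sides).
I_min = (59.4×35.9³ − 51.30×27.80³)/12 = 1.372×10^5 mm⁴
I = 1.372×10^-7 m⁴
At the buckling limit P_cr = P = 1.590×10^5 N
From P_cr = π²EI/(K·L)²:  L = (1/K)·√(π²EI/P_cr) = (1/1)·√(π²×2.02×10^11×1.372×10^-7/1.590×10^5)
L = 1.31 m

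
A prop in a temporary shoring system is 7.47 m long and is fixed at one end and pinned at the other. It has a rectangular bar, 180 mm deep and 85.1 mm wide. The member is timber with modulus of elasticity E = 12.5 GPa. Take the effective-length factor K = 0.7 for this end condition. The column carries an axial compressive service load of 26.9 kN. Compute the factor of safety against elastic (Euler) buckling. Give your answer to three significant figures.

n ≈ 1.55

Buckling occurs about the weak axis: I_min = h·b³/12 with b = 85.1 mm (the shorter side).
I_min = 180×85.1³/12 = 9.244×10^6 mm⁴
I = 9.244×10^6 mm⁴ = 9.244×10^-6 m⁴
Effective length L_e = K·L = 0.7 × 7.47 = 5.229 m
P_cr = π²EI / L_e² = π² × 12.5×10⁹ × 9.244×10^-6 / 5.229² = 4.171×10^4 N
Factor of safety n = P_cr / P = 41.711 / 26.9 = 1.55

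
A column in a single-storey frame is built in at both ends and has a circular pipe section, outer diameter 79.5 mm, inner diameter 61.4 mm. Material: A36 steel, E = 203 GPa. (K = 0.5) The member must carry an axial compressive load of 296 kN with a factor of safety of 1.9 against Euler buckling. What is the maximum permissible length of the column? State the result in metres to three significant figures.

d_o = 79.5 mm, d_i = 61.4 mm
I = π(d_o⁴ − d_i⁴)/64 = π(79.5⁴ − 61.40⁴)/64 = 1.263×10^6 mm⁴
I = 1.263×10^-6 m⁴
Required critical load P_cr = n·P = 1.9 × 296 = 562.4 kN = 5.624×10^5 N
From P_cr = π²EI/(K·L)²:  L = (1/K)·√(π²EI/P_cr) = (1/0.5)·√(π²×2.03×10^11×1.263×10^-6/5.624×10^5)
L = 4.24 m

L_max ≈ 4.24 m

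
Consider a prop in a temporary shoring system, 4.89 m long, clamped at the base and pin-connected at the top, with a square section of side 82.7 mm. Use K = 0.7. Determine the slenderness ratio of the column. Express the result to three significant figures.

I = a⁴/12 = 82.7⁴/12 = 3.898×10^6 mm⁴
A = 6.839×10^3 mm²;  r_min = √(I/A) = √(3.898×10^6/6.839×10^3) = 23.87 mm
L_e = K·L = 0.7 × 4.89 m = 3.423 m = 3423.0 mm
λ = L_e / r_min = 3423.0 / 23.87 = 143

λ ≈ 143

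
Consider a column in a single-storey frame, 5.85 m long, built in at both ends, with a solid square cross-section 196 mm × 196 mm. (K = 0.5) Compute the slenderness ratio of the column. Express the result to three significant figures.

For a square r = a/√12 = 196/√12 = 56.58 mm
L_e = K·L = 0.5 × 5.85 m = 2.925 m = 2925.0 mm
λ = L_e / r_min = 2925.0 / 56.58 = 51.7

λ ≈ 51.7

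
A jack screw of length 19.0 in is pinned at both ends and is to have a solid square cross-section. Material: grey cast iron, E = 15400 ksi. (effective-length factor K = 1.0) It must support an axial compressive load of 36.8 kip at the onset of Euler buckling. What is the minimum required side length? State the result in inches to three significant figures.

L_e = K·L = 1 × 19.0 = 19.00 in
Required I = P_cr·L_e²/(π²E) = 3.680×10^4 × 19.00² / (π² × 1.54×10^7) = 8.740×10^-2 in⁴
Solid square: I = a⁴/12  ⇒  a = (12I)^(1/4) = (12×8.740×10^-2)^(1/4) = 1.01 in

a ≈ 1.01 in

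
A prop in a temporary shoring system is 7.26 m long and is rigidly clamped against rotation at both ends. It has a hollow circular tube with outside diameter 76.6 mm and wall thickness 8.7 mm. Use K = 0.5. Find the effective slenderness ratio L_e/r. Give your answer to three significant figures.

Inner diameter d_i = 76.6 − 2×8.7 = 59.20 mm
I = π(d_o⁴ − d_i⁴)/64 = π(76.6⁴ − 59.20⁴)/64 = 1.087×10^6 mm⁴
A = 1.856×10^3 mm²;  r_min = √(I/A) = √(1.087×10^6/1.856×10^3) = 24.20 mm
L_e = K·L = 0.5 × 7.26 m = 3.630 m = 3630.0 mm
λ = L_e / r_min = 3630.0 / 24.20 = 150

λ ≈ 150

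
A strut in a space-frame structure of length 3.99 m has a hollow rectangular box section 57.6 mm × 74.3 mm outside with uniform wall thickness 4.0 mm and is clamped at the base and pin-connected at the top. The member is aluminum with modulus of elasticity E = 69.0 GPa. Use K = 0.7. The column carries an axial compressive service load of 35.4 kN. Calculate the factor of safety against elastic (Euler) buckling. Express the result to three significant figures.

n ≈ 1.26

Inner dimensions: h_i = 74.3 − 2×4.0 = 66.30 mm, b_i = 57.6 − 2×4.0 = 49.60 mm
Weak-axis I_min = (h_o·b_o³ − h_i·b_i³)/12 with b_o = 57.6, b_i = 49.60 mm (shorter outer/inner sides).
I_min = (74.3×57.6³ − 66.30×49.60³)/12 = 5.091×10^5 mm⁴
I = 5.091×10^5 mm⁴ = 5.091×10^-7 m⁴
Effective length L_e = K·L = 0.7 × 3.99 = 2.793 m
P_cr = π²EI / L_e² = π² × 69.0×10⁹ × 5.091×10^-7 / 2.793² = 4.444×10^4 N
Factor of safety n = P_cr / P = 44.441 / 35.4 = 1.26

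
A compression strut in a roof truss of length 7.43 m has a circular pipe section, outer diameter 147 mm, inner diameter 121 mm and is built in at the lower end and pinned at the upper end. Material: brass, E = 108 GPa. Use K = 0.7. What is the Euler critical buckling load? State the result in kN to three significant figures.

P_cr ≈ 489 kN

d_o = 147 mm, d_i = 121 mm
I = π(d_o⁴ − d_i⁴)/64 = π(147⁴ − 121.0⁴)/64 = 1.240×10^7 mm⁴
I = 1.240×10^7 mm⁴ = 1.240×10^-5 m⁴
Effective length L_e = K·L = 0.7 × 7.43 = 5.201 m
P_cr = π²EI / L_e² = π² × 108×10⁹ × 1.240×10^-5 / 5.201² = 4.886×10^5 N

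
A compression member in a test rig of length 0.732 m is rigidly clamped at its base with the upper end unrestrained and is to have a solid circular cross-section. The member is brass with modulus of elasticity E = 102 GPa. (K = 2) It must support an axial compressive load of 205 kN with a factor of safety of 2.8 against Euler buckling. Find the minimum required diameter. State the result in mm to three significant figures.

Required P_cr = n·P = 2.8 × 205 = 574.0 kN
L_e = K·L = 2 × 0.732 = 1.464 m
Required I = P_cr·L_e²/(π²E) = 5.740×10^5 × 1.464² / (π² × 1.02×10^11) = 1.222×10^-6 m⁴
I_req = 1.222×10^6 mm⁴
Solid circle: I = πd⁴/64  ⇒  d = (64I/π)^(1/4) = (64×1.222×10^6/π)^(1/4) = 70.6 mm

d ≈ 70.6 mm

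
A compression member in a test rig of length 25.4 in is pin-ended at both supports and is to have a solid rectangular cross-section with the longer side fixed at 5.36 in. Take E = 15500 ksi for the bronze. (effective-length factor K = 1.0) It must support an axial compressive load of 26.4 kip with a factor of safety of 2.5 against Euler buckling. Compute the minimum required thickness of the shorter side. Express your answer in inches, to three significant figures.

Required P_cr = n·P = 2.5 × 26.4 = 66.00 kip
L_e = K·L = 1 × 25.4 = 25.40 in
Required I = P_cr·L_e²/(π²E) = 6.600×10^4 × 25.40² / (π² × 1.55×10^7) = 0.2783 in⁴
Rectangle, weak axis: I_min = h·b³/12 with h = 5.36 in fixed  ⇒  b = (12I/h)^(1/3) = 0.854 in

b ≈ 0.854 in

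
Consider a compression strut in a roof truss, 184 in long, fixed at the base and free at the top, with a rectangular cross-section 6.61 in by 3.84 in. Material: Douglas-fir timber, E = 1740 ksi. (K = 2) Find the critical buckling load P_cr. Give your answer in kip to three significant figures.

P_cr ≈ 3.96 kip

Buckling occurs about the weak axis: I_min = h·b³/12 with b = 3.84 in (the shorter side).
I_min = 6.61×3.84³/12 = 31.19 in⁴
Effective length L_e = K·L = 2 × 184 = 368.0 in
P_cr = π²EI / L_e² = π² × 1740×10³ × 31.19 / 368.0² = 3.955×10^3 lb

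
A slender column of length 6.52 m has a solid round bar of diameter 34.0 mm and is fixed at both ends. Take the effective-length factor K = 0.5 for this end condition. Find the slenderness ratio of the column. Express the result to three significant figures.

For a solid circle r = d/4 = 34.0/4 = 8.500 mm
L_e = K·L = 0.5 × 6.52 m = 3.260 m = 3260.0 mm
λ = L_e / r_min = 3260.0 / 8.500 = 384

λ ≈ 384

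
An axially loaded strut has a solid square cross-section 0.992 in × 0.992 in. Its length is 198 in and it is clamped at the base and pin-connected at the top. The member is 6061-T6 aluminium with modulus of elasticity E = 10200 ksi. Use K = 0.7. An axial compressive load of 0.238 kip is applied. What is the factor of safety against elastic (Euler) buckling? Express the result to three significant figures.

n ≈ 1.78

I = a⁴/12 = 0.992⁴/12 = 8.070×10^-2 in⁴
Effective length L_e = K·L = 0.7 × 198 = 138.6 in
P_cr = π²EI / L_e² = π² × 10200×10³ × 8.070×10^-2 / 138.6² = 422.9 lb
Factor of safety n = P_cr / P = 0.42290 / 0.238 = 1.78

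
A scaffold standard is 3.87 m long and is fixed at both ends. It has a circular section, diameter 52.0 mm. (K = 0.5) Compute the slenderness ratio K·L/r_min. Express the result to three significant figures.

For a solid circle r = d/4 = 52.0/4 = 13.00 mm
L_e = K·L = 0.5 × 3.87 m = 1.935 m = 1935.0 mm
λ = L_e / r_min = 1935.0 / 13.00 = 149

λ ≈ 149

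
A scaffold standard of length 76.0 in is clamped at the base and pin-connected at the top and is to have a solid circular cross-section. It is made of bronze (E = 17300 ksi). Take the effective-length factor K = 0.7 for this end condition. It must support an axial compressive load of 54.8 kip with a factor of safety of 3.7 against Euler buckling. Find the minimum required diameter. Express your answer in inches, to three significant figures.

d ≈ 2.88 in

Required P_cr = n·P = 3.7 × 54.8 = 202.8 kip
L_e = K·L = 0.7 × 76.0 = 53.20 in
Required I = P_cr·L_e²/(π²E) = 2.028×10^5 × 53.20² / (π² × 1.73×10^7) = 3.361 in⁴
Solid circle: I = πd⁴/64  ⇒  d = (64I/π)^(1/4) = (64×3.361/π)^(1/4) = 2.88 in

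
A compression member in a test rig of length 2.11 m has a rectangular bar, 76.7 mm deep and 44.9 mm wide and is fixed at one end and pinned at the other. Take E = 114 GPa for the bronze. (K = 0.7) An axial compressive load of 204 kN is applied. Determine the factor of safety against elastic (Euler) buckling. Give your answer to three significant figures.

Buckling occurs about the weak axis: I_min = h·b³/12 with b = 44.9 mm (the shorter side).
I_min = 76.7×44.9³/12 = 5.786×10^5 mm⁴
I = 5.786×10^5 mm⁴ = 5.786×10^-7 m⁴
Effective length L_e = K·L = 0.7 × 2.11 = 1.477 m
P_cr = π²EI / L_e² = π² × 114×10⁹ × 5.786×10^-7 / 1.477² = 2.984×10^5 N
Factor of safety n = P_cr / P = 298.40 / 204 = 1.46

n ≈ 1.46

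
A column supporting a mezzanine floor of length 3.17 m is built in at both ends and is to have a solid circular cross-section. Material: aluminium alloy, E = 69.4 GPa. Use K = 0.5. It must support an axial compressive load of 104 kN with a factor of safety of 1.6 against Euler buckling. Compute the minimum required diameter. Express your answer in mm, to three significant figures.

Required P_cr = n·P = 1.6 × 104 = 166.4 kN
L_e = K·L = 0.5 × 3.17 = 1.585 m
Required I = P_cr·L_e²/(π²E) = 1.664×10^5 × 1.585² / (π² × 6.94×10^10) = 6.103×10^-7 m⁴
I_req = 6.103×10^5 mm⁴
Solid circle: I = πd⁴/64  ⇒  d = (64I/π)^(1/4) = (64×6.103×10^5/π)^(1/4) = 59.4 mm

d ≈ 59.4 mm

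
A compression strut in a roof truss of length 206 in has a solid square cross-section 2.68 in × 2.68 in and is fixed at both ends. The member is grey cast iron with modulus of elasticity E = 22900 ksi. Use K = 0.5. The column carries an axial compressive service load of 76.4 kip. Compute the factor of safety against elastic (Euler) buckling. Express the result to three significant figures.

n ≈ 1.20

I = a⁴/12 = 2.68⁴/12 = 4.299 in⁴
Effective length L_e = K·L = 0.5 × 206 = 103.0 in
P_cr = π²EI / L_e² = π² × 22900×10³ × 4.299 / 103.0² = 9.158×10^4 lb
Factor of safety n = P_cr / P = 91.584 / 76.4 = 1.20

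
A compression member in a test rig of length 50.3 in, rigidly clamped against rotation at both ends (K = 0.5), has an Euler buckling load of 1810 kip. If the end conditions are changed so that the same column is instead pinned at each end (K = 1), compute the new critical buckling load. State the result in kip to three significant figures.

P_cr ∝ 1/K², so P_cr,new = P_cr,old × (K_old/K_new)² = 1810 × (0.5/1)²
= 1810 × 0.2500 = 452 kip

P_cr ≈ 452 kip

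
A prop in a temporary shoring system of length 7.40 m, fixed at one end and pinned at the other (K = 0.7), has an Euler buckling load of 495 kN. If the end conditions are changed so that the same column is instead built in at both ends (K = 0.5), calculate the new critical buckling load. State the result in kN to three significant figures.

P_cr ∝ 1/K², so P_cr,new = P_cr,old × (K_old/K_new)² = 495 × (0.7/0.5)²
= 495 × 1.960 = 970 kN

P_cr ≈ 970 kN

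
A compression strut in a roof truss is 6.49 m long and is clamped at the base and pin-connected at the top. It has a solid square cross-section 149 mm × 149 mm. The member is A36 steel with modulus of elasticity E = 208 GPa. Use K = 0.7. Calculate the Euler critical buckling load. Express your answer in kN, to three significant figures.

P_cr ≈ 4090 kN

I = a⁴/12 = 149⁴/12 = 4.107×10^7 mm⁴
I = 4.107×10^7 mm⁴ = 4.107×10^-5 m⁴
Effective length L_e = K·L = 0.7 × 6.49 = 4.543 m
P_cr = π²EI / L_e² = π² × 208×10⁹ × 4.107×10^-5 / 4.543² = 4.085×10^6 N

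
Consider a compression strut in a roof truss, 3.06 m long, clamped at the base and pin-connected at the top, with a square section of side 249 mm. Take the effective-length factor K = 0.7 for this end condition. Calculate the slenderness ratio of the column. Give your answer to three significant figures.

For a square r = a/√12 = 249/√12 = 71.88 mm
L_e = K·L = 0.7 × 3.06 m = 2.142 m = 2142.0 mm
λ = L_e / r_min = 2142.0 / 71.88 = 29.8

λ ≈ 29.8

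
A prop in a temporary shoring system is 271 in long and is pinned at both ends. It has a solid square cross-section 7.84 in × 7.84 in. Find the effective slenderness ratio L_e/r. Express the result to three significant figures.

I = a⁴/12 = 7.84⁴/12 = 314.8 in⁴
A = 61.47 in²;  r_min = √(I/A) = √(314.8/61.47) = 2.263 in
L_e = K·L = 1 × 271 = 271.0 in
λ = L_e / r_min = 271.00 / 2.263 = 120

λ ≈ 120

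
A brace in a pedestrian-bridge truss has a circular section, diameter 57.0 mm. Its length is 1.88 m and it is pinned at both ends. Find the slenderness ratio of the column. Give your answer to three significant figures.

λ ≈ 132

For a solid circle r = d/4 = 57.0/4 = 14.25 mm
L_e = K·L = 1 × 1.88 m = 1.880 m = 1880.0 mm
λ = L_e / r_min = 1880.0 / 14.25 = 132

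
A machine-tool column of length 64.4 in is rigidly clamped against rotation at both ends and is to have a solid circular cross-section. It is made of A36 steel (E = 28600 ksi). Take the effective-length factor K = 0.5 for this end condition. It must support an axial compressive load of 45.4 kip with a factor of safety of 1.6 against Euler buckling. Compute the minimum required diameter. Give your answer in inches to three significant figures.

Required P_cr = n·P = 1.6 × 45.4 = 72.64 kip
L_e = K·L = 0.5 × 64.4 = 32.20 in
Required I = P_cr·L_e²/(π²E) = 7.264×10^4 × 32.20² / (π² × 2.86×10^7) = 0.2668 in⁴
Solid circle: I = πd⁴/64  ⇒  d = (64I/π)^(1/4) = (64×0.2668/π)^(1/4) = 1.53 in

d ≈ 1.53 in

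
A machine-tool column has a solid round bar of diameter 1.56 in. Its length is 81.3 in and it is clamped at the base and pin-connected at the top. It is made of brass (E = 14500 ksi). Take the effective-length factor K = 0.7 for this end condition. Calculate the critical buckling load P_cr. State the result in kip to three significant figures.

P_cr ≈ 12.8 kip

I = πd⁴/64 = π×1.56⁴/64 = 0.2907 in⁴
Effective length L_e = K·L = 0.7 × 81.3 = 56.91 in
P_cr = π²EI / L_e² = π² × 14500×10³ × 0.2907 / 56.91² = 1.285×10^4 lb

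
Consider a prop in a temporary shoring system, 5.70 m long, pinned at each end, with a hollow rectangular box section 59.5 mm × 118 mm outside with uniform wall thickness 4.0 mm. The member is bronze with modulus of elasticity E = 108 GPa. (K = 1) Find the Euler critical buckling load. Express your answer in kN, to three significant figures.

Inner dimensions: h_i = 118 − 2×4.0 = 110.0 mm, b_i = 59.5 − 2×4.0 = 51.50 mm
Weak-axis I_min = (h_o·b_o³ − h_i·b_i³)/12 with b_o = 59.5, b_i = 51.50 mm (shorter outer/inner sides).
I_min = (118×59.5³ − 110.0×51.50³)/12 = 8.193×10^5 mm⁴
I = 8.193×10^5 mm⁴ = 8.193×10^-7 m⁴
Effective length L_e = K·L = 1 × 5.70 = 5.700 m
P_cr = π²EI / L_e² = π² × 108×10⁹ × 8.193×10^-7 / 5.700² = 2.688×10^4 N

P_cr ≈ 26.9 kN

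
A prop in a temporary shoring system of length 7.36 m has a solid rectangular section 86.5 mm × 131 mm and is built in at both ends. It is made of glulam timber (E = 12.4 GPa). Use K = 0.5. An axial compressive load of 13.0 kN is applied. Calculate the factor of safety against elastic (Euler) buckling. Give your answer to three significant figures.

Buckling occurs about the weak axis: I_min = h·b³/12 with b = 86.5 mm (the shorter side).
I_min = 131×86.5³/12 = 7.065×10^6 mm⁴
I = 7.065×10^6 mm⁴ = 7.065×10^-6 m⁴
Effective length L_e = K·L = 0.5 × 7.36 = 3.680 m
P_cr = π²EI / L_e² = π² × 12.4×10⁹ × 7.065×10^-6 / 3.680² = 6.385×10^4 N
Factor of safety n = P_cr / P = 63.850 / 13.0 = 4.91

n ≈ 4.91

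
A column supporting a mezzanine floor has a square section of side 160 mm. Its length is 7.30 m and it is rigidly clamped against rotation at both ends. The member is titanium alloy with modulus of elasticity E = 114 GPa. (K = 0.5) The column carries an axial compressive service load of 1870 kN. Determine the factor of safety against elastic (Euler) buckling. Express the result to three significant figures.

n ≈ 2.47

I = a⁴/12 = 160⁴/12 = 5.461×10^7 mm⁴
I = 5.461×10^7 mm⁴ = 5.461×10^-5 m⁴
Effective length L_e = K·L = 0.5 × 7.30 = 3.650 m
P_cr = π²EI / L_e² = π² × 114×10⁹ × 5.461×10^-5 / 3.650² = 4.612×10^6 N
Factor of safety n = P_cr / P = 4612.3 / 1870 = 2.47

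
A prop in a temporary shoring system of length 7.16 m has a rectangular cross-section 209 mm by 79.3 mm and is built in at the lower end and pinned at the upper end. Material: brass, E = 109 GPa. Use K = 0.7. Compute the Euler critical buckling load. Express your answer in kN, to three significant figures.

P_cr ≈ 372 kN

Buckling occurs about the weak axis: I_min = h·b³/12 with b = 79.3 mm (the shorter side).
I_min = 209×79.3³/12 = 8.685×10^6 mm⁴
I = 8.685×10^6 mm⁴ = 8.685×10^-6 m⁴
Effective length L_e = K·L = 0.7 × 7.16 = 5.012 m
P_cr = π²EI / L_e² = π² × 109×10⁹ × 8.685×10^-6 / 5.012² = 3.720×10^5 N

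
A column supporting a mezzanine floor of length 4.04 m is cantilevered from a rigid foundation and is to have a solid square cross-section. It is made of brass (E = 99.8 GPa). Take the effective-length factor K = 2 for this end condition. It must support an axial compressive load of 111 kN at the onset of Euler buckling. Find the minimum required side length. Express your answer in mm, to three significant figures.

L_e = K·L = 2 × 4.04 = 8.080 m
Required I = P_cr·L_e²/(π²E) = 1.110×10^5 × 8.080² / (π² × 9.98×10^10) = 7.357×10^-6 m⁴
I_req = 7.357×10^6 mm⁴
Solid square: I = a⁴/12  ⇒  a = (12I)^(1/4) = (12×7.357×10^6)^(1/4) = 96.9 mm

a ≈ 96.9 mm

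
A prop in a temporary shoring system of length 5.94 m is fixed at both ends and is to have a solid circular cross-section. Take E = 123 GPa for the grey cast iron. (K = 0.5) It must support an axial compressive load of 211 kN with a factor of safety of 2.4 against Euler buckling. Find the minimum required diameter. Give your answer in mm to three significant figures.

Required P_cr = n·P = 2.4 × 211 = 506.4 kN
L_e = K·L = 0.5 × 5.94 = 2.970 m
Required I = P_cr·L_e²/(π²E) = 5.064×10^5 × 2.970² / (π² × 1.23×10^11) = 3.680×10^-6 m⁴
I_req = 3.680×10^6 mm⁴
Solid circle: I = πd⁴/64  ⇒  d = (64I/π)^(1/4) = (64×3.680×10^6/π)^(1/4) = 93.0 mm

d ≈ 93.0 mm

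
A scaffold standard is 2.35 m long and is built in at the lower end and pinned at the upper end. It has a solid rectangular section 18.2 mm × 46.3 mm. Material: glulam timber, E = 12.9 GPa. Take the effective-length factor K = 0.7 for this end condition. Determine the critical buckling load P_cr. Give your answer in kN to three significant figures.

P_cr ≈ 1.09 kN

Buckling occurs about the weak axis: I_min = h·b³/12 with b = 18.2 mm (the shorter side).
I_min = 46.3×18.2³/12 = 2.326×10^4 mm⁴
I = 2.326×10^4 mm⁴ = 2.326×10^-8 m⁴
Effective length L_e = K·L = 0.7 × 2.35 = 1.645 m
P_cr = π²EI / L_e² = π² × 12.9×10⁹ × 2.326×10^-8 / 1.645² = 1.094×10^3 N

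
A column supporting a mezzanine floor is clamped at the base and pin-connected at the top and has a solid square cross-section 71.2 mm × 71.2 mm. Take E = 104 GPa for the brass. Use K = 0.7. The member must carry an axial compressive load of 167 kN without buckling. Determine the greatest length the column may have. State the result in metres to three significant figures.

I = a⁴/12 = 71.2⁴/12 = 2.142×10^6 mm⁴
I = 2.142×10^-6 m⁴
At the buckling limit P_cr = P = 1.670×10^5 N
From P_cr = π²EI/(K·L)²:  L = (1/K)·√(π²EI/P_cr) = (1/0.7)·√(π²×1.04×10^11×2.142×10^-6/1.670×10^5)
L = 5.18 m

L_max ≈ 5.18 m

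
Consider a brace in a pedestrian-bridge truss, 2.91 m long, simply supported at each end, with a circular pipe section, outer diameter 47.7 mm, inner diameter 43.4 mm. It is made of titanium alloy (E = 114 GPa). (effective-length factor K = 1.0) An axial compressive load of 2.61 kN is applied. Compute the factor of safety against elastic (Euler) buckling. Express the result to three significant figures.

d_o = 47.7 mm, d_i = 43.4 mm
I = π(d_o⁴ − d_i⁴)/64 = π(47.7⁴ − 43.40⁴)/64 = 7.997×10^4 mm⁴
I = 7.997×10^4 mm⁴ = 7.997×10^-8 m⁴
Effective length L_e = K·L = 1 × 2.91 = 2.910 m
P_cr = π²EI / L_e² = π² × 114×10⁹ × 7.997×10^-8 / 2.910² = 1.063×10^4 N
Factor of safety n = P_cr / P = 10.625 / 2.61 = 4.07

n ≈ 4.07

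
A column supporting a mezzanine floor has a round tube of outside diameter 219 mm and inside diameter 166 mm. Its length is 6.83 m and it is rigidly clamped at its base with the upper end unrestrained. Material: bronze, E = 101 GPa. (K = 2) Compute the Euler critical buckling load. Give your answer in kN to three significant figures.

d_o = 219 mm, d_i = 166 mm
I = π(d_o⁴ − d_i⁴)/64 = π(219⁴ − 166.0⁴)/64 = 7.564×10^7 mm⁴
I = 7.564×10^7 mm⁴ = 7.564×10^-5 m⁴
Effective length L_e = K·L = 2 × 6.83 = 13.66 m
P_cr = π²EI / L_e² = π² × 101×10⁹ × 7.564×10^-5 / 13.66² = 4.041×10^5 N

P_cr ≈ 404 kN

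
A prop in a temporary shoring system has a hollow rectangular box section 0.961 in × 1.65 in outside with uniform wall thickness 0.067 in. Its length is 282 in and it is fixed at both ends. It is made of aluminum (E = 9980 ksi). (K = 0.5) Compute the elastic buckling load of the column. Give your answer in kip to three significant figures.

P_cr ≈ 0.251 kip

Inner dimensions: h_i = 1.65 − 2×0.067 = 1.516 in, b_i = 0.961 − 2×0.067 = 0.8270 in
Weak-axis I_min = (h_o·b_o³ − h_i·b_i³)/12 with b_o = 0.961, b_i = 0.8270 in (shorter outer/inner sides).
I_min = (1.65×0.961³ − 1.516×0.8270³)/12 = 5.058×10^-2 in⁴
Effective length L_e = K·L = 0.5 × 282 = 141.0 in
P_cr = π²EI / L_e² = π² × 9980×10³ × 5.058×10^-2 / 141.0² = 250.6 lb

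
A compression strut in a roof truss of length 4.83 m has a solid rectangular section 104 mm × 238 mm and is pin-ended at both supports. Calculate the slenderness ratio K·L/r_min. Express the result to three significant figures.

For a rectangle r_min = b/√12 = 104/√12 = 30.02 mm
L_e = K·L = 1 × 4.83 m = 4.830 m = 4830.0 mm
λ = L_e / r_min = 4830.0 / 30.02 = 161

λ ≈ 161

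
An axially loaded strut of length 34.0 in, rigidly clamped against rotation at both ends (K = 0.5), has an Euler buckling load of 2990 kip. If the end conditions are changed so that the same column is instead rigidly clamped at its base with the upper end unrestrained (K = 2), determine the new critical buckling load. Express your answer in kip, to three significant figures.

P_cr ∝ 1/K², so P_cr,new = P_cr,old × (K_old/K_new)² = 2990 × (0.5/2)²
= 2990 × 0.06250 = 187 kip

P_cr ≈ 187 kip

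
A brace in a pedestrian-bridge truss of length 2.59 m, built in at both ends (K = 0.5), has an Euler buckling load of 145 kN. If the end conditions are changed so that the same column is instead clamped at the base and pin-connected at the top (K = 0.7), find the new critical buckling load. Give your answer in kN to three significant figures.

P_cr ≈ 74.0 kN

P_cr ∝ 1/K², so P_cr,new = P_cr,old × (K_old/K_new)² = 145 × (0.5/0.7)²
= 145 × 0.5102 = 74.0 kN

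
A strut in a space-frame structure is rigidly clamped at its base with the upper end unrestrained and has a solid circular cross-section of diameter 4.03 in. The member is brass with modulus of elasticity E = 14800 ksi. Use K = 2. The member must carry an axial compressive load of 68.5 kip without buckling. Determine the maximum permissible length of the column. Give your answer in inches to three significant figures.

I = πd⁴/64 = π×4.03⁴/64 = 12.95 in⁴
At the buckling limit P_cr = P = 6.850×10^4 lb
From P_cr = π²EI/(K·L)²:  L = (1/K)·√(π²EI/P_cr) = (1/2)·√(π²×1.48×10^7×12.95/6.850×10^4)
L = 83.1 in

L_max ≈ 83.1 in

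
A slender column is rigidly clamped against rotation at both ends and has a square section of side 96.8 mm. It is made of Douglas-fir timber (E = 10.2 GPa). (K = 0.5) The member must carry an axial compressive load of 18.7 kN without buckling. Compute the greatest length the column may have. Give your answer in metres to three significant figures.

L_max ≈ 12.6 m

I = a⁴/12 = 96.8⁴/12 = 7.317×10^6 mm⁴
I = 7.317×10^-6 m⁴
At the buckling limit P_cr = P = 1.870×10^4 N
From P_cr = π²EI/(K·L)²:  L = (1/K)·√(π²EI/P_cr) = (1/0.5)·√(π²×1.02×10^10×7.317×10^-6/1.870×10^4)
L = 12.6 m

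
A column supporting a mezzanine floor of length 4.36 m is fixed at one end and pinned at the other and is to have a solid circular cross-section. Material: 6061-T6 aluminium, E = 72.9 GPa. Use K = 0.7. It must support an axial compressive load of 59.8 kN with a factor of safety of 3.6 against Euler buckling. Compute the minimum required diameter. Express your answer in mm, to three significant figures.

Required P_cr = n·P = 3.6 × 59.8 = 215.3 kN
L_e = K·L = 0.7 × 4.36 = 3.052 m
Required I = P_cr·L_e²/(π²E) = 2.153×10^5 × 3.052² / (π² × 7.29×10^10) = 2.787×10^-6 m⁴
I_req = 2.787×10^6 mm⁴
Solid circle: I = πd⁴/64  ⇒  d = (64I/π)^(1/4) = (64×2.787×10^6/π)^(1/4) = 86.8 mm

d ≈ 86.8 mm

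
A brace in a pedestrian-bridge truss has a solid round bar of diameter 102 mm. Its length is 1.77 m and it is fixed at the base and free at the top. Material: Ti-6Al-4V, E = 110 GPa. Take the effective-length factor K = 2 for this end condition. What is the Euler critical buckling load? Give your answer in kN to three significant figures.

P_cr ≈ 460 kN

I = πd⁴/64 = π×102⁴/64 = 5.313×10^6 mm⁴
I = 5.313×10^6 mm⁴ = 5.313×10^-6 m⁴
Effective length L_e = K·L = 2 × 1.77 = 3.540 m
P_cr = π²EI / L_e² = π² × 110×10⁹ × 5.313×10^-6 / 3.540² = 4.603×10^5 N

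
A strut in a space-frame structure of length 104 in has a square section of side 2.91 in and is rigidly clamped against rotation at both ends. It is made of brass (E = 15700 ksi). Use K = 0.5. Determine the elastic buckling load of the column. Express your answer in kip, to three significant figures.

P_cr ≈ 342 kip

I = a⁴/12 = 2.91⁴/12 = 5.976 in⁴
Effective length L_e = K·L = 0.5 × 104 = 52.00 in
P_cr = π²EI / L_e² = π² × 15700×10³ × 5.976 / 52.00² = 3.424×10^5 lb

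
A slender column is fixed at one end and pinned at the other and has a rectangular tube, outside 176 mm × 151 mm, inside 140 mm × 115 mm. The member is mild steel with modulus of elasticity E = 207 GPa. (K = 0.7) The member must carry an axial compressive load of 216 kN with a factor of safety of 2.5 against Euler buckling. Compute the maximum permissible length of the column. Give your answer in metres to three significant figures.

L_max ≈ 15.9 m

Weak-axis I_min = (h_o·b_o³ − h_i·b_i³)/12 with b_o = 151, b_i = 115.0 mm (shorter outer/inner sides).
I_min = (176×151³ − 140.0×115.0³)/12 = 3.275×10^7 mm⁴
I = 3.275×10^-5 m⁴
Required critical load P_cr = n·P = 2.5 × 216 = 540.0 kN = 5.400×10^5 N
From P_cr = π²EI/(K·L)²:  L = (1/K)·√(π²EI/P_cr) = (1/0.7)·√(π²×2.07×10^11×3.275×10^-5/5.400×10^5)
L = 15.9 m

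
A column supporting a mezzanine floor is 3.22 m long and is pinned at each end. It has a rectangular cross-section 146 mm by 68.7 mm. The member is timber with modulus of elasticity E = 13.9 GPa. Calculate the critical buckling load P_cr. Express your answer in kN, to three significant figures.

Buckling occurs about the weak axis: I_min = h·b³/12 with b = 68.7 mm (the shorter side).
I_min = 146×68.7³/12 = 3.945×10^6 mm⁴
I = 3.945×10^6 mm⁴ = 3.945×10^-6 m⁴
Effective length L_e = K·L = 1 × 3.22 = 3.220 m
P_cr = π²EI / L_e² = π² × 13.9×10⁹ × 3.945×10^-6 / 3.220² = 5.220×10^4 N

P_cr ≈ 52.2 kN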